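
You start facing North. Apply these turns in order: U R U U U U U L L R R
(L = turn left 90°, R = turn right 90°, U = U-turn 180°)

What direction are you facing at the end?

Start: North
  U (U-turn (180°)) -> South
  R (right (90° clockwise)) -> West
  U (U-turn (180°)) -> East
  U (U-turn (180°)) -> West
  U (U-turn (180°)) -> East
  U (U-turn (180°)) -> West
  U (U-turn (180°)) -> East
  L (left (90° counter-clockwise)) -> North
  L (left (90° counter-clockwise)) -> West
  R (right (90° clockwise)) -> North
  R (right (90° clockwise)) -> East
Final: East

Answer: Final heading: East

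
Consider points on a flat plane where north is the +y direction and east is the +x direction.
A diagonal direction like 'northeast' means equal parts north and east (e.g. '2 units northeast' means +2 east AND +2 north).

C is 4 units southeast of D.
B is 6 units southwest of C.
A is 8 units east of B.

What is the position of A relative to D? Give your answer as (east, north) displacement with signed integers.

Answer: A is at (east=6, north=-10) relative to D.

Derivation:
Place D at the origin (east=0, north=0).
  C is 4 units southeast of D: delta (east=+4, north=-4); C at (east=4, north=-4).
  B is 6 units southwest of C: delta (east=-6, north=-6); B at (east=-2, north=-10).
  A is 8 units east of B: delta (east=+8, north=+0); A at (east=6, north=-10).
Therefore A relative to D: (east=6, north=-10).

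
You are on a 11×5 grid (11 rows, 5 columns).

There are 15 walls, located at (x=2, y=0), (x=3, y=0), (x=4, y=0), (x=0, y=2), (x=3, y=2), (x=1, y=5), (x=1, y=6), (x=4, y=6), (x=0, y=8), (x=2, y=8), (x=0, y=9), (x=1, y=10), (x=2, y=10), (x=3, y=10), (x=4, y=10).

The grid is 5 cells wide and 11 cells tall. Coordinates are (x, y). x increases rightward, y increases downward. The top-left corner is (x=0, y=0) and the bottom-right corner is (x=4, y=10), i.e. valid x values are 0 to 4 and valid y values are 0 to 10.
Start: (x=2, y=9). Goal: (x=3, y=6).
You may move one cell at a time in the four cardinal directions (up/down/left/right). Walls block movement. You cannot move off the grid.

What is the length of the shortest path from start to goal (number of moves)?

Answer: Shortest path length: 4

Derivation:
BFS from (x=2, y=9) until reaching (x=3, y=6):
  Distance 0: (x=2, y=9)
  Distance 1: (x=1, y=9), (x=3, y=9)
  Distance 2: (x=1, y=8), (x=3, y=8), (x=4, y=9)
  Distance 3: (x=1, y=7), (x=3, y=7), (x=4, y=8)
  Distance 4: (x=3, y=6), (x=0, y=7), (x=2, y=7), (x=4, y=7)  <- goal reached here
One shortest path (4 moves): (x=2, y=9) -> (x=3, y=9) -> (x=3, y=8) -> (x=3, y=7) -> (x=3, y=6)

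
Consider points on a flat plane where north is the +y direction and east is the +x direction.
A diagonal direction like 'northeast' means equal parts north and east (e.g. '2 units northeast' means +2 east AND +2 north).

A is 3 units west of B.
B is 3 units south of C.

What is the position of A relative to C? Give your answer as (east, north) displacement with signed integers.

Place C at the origin (east=0, north=0).
  B is 3 units south of C: delta (east=+0, north=-3); B at (east=0, north=-3).
  A is 3 units west of B: delta (east=-3, north=+0); A at (east=-3, north=-3).
Therefore A relative to C: (east=-3, north=-3).

Answer: A is at (east=-3, north=-3) relative to C.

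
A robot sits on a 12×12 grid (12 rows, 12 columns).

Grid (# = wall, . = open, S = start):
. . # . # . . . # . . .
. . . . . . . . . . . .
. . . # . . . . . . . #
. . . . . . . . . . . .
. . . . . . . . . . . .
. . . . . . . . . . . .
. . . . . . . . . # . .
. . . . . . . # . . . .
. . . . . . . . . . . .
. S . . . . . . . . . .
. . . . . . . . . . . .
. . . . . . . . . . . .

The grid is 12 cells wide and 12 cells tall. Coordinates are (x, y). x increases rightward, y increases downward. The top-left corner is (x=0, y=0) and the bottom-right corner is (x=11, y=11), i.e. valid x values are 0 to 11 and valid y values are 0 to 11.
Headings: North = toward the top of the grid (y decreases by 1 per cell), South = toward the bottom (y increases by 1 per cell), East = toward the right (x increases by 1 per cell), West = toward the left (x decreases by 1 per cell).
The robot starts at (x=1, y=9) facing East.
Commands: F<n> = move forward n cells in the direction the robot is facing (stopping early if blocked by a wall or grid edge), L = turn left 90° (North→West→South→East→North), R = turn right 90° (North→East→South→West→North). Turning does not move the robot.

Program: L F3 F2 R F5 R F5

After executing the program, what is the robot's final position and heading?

Answer: Final position: (x=6, y=9), facing South

Derivation:
Start: (x=1, y=9), facing East
  L: turn left, now facing North
  F3: move forward 3, now at (x=1, y=6)
  F2: move forward 2, now at (x=1, y=4)
  R: turn right, now facing East
  F5: move forward 5, now at (x=6, y=4)
  R: turn right, now facing South
  F5: move forward 5, now at (x=6, y=9)
Final: (x=6, y=9), facing South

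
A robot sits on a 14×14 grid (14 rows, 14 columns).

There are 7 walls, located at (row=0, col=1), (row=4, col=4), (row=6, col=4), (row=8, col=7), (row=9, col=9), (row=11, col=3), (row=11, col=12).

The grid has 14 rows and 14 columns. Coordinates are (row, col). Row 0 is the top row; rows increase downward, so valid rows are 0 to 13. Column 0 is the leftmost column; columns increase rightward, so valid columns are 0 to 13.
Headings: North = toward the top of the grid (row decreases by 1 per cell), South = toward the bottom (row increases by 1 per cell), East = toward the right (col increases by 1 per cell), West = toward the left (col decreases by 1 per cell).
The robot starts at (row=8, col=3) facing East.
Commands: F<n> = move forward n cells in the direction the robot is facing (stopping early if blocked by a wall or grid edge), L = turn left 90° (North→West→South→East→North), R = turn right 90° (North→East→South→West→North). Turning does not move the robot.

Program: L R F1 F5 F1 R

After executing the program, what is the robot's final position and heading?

Start: (row=8, col=3), facing East
  L: turn left, now facing North
  R: turn right, now facing East
  F1: move forward 1, now at (row=8, col=4)
  F5: move forward 2/5 (blocked), now at (row=8, col=6)
  F1: move forward 0/1 (blocked), now at (row=8, col=6)
  R: turn right, now facing South
Final: (row=8, col=6), facing South

Answer: Final position: (row=8, col=6), facing South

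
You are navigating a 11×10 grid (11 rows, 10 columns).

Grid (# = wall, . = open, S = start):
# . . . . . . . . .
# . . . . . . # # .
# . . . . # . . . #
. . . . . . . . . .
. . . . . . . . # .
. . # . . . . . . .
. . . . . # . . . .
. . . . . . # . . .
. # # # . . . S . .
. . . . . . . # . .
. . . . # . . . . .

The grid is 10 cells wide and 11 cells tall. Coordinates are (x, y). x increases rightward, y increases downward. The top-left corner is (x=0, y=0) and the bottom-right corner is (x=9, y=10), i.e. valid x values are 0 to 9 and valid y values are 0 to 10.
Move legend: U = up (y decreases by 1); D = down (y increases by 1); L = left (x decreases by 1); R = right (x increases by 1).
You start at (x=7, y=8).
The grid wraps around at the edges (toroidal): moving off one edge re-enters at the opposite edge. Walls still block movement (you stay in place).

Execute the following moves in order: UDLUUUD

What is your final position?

Answer: Final position: (x=6, y=9)

Derivation:
Start: (x=7, y=8)
  U (up): (x=7, y=8) -> (x=7, y=7)
  D (down): (x=7, y=7) -> (x=7, y=8)
  L (left): (x=7, y=8) -> (x=6, y=8)
  [×3]U (up): blocked, stay at (x=6, y=8)
  D (down): (x=6, y=8) -> (x=6, y=9)
Final: (x=6, y=9)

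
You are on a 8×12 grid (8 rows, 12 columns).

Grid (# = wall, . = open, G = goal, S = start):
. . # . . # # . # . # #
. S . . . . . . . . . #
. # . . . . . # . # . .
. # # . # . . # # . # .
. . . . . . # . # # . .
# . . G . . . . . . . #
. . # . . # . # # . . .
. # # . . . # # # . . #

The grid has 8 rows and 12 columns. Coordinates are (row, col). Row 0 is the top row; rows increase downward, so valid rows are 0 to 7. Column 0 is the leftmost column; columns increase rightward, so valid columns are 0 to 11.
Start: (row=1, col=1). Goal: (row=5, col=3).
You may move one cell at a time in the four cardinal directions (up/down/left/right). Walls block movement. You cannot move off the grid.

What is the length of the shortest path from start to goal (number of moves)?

Answer: Shortest path length: 6

Derivation:
BFS from (row=1, col=1) until reaching (row=5, col=3):
  Distance 0: (row=1, col=1)
  Distance 1: (row=0, col=1), (row=1, col=0), (row=1, col=2)
  Distance 2: (row=0, col=0), (row=1, col=3), (row=2, col=0), (row=2, col=2)
  Distance 3: (row=0, col=3), (row=1, col=4), (row=2, col=3), (row=3, col=0)
  Distance 4: (row=0, col=4), (row=1, col=5), (row=2, col=4), (row=3, col=3), (row=4, col=0)
  Distance 5: (row=1, col=6), (row=2, col=5), (row=4, col=1), (row=4, col=3)
  Distance 6: (row=1, col=7), (row=2, col=6), (row=3, col=5), (row=4, col=2), (row=4, col=4), (row=5, col=1), (row=5, col=3)  <- goal reached here
One shortest path (6 moves): (row=1, col=1) -> (row=1, col=2) -> (row=1, col=3) -> (row=2, col=3) -> (row=3, col=3) -> (row=4, col=3) -> (row=5, col=3)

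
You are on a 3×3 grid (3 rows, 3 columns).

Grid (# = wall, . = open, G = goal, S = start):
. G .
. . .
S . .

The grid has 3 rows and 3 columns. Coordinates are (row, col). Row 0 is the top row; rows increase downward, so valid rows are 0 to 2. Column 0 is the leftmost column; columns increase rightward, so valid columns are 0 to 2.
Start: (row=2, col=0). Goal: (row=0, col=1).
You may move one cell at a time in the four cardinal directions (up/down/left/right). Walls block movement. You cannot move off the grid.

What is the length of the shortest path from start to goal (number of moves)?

BFS from (row=2, col=0) until reaching (row=0, col=1):
  Distance 0: (row=2, col=0)
  Distance 1: (row=1, col=0), (row=2, col=1)
  Distance 2: (row=0, col=0), (row=1, col=1), (row=2, col=2)
  Distance 3: (row=0, col=1), (row=1, col=2)  <- goal reached here
One shortest path (3 moves): (row=2, col=0) -> (row=2, col=1) -> (row=1, col=1) -> (row=0, col=1)

Answer: Shortest path length: 3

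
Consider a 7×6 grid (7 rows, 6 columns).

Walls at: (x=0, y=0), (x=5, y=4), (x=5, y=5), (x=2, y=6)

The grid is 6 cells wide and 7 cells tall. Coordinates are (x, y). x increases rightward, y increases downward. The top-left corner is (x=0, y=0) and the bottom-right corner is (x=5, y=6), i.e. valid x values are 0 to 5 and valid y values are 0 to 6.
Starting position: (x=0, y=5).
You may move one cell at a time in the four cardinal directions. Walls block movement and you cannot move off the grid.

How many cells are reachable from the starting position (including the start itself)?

Answer: Reachable cells: 38

Derivation:
BFS flood-fill from (x=0, y=5):
  Distance 0: (x=0, y=5)
  Distance 1: (x=0, y=4), (x=1, y=5), (x=0, y=6)
  Distance 2: (x=0, y=3), (x=1, y=4), (x=2, y=5), (x=1, y=6)
  Distance 3: (x=0, y=2), (x=1, y=3), (x=2, y=4), (x=3, y=5)
  Distance 4: (x=0, y=1), (x=1, y=2), (x=2, y=3), (x=3, y=4), (x=4, y=5), (x=3, y=6)
  Distance 5: (x=1, y=1), (x=2, y=2), (x=3, y=3), (x=4, y=4), (x=4, y=6)
  Distance 6: (x=1, y=0), (x=2, y=1), (x=3, y=2), (x=4, y=3), (x=5, y=6)
  Distance 7: (x=2, y=0), (x=3, y=1), (x=4, y=2), (x=5, y=3)
  Distance 8: (x=3, y=0), (x=4, y=1), (x=5, y=2)
  Distance 9: (x=4, y=0), (x=5, y=1)
  Distance 10: (x=5, y=0)
Total reachable: 38 (grid has 38 open cells total)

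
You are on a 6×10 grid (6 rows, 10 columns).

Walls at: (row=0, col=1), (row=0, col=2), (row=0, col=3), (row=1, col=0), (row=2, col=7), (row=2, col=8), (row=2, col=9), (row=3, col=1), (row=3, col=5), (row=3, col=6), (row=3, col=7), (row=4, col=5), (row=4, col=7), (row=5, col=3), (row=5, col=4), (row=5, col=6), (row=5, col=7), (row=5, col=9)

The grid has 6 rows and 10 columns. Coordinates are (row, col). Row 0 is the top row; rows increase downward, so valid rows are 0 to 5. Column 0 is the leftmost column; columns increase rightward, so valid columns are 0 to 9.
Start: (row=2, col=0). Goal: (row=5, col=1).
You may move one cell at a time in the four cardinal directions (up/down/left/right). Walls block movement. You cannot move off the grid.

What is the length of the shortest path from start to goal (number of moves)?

Answer: Shortest path length: 4

Derivation:
BFS from (row=2, col=0) until reaching (row=5, col=1):
  Distance 0: (row=2, col=0)
  Distance 1: (row=2, col=1), (row=3, col=0)
  Distance 2: (row=1, col=1), (row=2, col=2), (row=4, col=0)
  Distance 3: (row=1, col=2), (row=2, col=3), (row=3, col=2), (row=4, col=1), (row=5, col=0)
  Distance 4: (row=1, col=3), (row=2, col=4), (row=3, col=3), (row=4, col=2), (row=5, col=1)  <- goal reached here
One shortest path (4 moves): (row=2, col=0) -> (row=3, col=0) -> (row=4, col=0) -> (row=4, col=1) -> (row=5, col=1)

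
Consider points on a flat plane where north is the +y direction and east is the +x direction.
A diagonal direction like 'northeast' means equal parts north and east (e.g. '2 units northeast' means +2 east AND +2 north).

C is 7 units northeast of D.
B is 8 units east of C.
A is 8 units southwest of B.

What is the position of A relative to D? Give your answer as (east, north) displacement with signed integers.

Place D at the origin (east=0, north=0).
  C is 7 units northeast of D: delta (east=+7, north=+7); C at (east=7, north=7).
  B is 8 units east of C: delta (east=+8, north=+0); B at (east=15, north=7).
  A is 8 units southwest of B: delta (east=-8, north=-8); A at (east=7, north=-1).
Therefore A relative to D: (east=7, north=-1).

Answer: A is at (east=7, north=-1) relative to D.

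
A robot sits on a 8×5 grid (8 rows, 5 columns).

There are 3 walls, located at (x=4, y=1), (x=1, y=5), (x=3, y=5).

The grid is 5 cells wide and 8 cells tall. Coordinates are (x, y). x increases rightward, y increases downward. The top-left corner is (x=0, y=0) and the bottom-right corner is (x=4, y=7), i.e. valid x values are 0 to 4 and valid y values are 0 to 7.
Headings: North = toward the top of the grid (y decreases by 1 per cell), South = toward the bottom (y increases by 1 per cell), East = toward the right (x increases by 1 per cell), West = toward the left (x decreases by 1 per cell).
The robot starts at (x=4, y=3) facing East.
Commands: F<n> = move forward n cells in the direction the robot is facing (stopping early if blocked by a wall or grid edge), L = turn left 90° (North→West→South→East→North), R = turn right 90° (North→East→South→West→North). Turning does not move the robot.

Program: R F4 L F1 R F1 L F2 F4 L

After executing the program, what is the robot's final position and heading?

Start: (x=4, y=3), facing East
  R: turn right, now facing South
  F4: move forward 4, now at (x=4, y=7)
  L: turn left, now facing East
  F1: move forward 0/1 (blocked), now at (x=4, y=7)
  R: turn right, now facing South
  F1: move forward 0/1 (blocked), now at (x=4, y=7)
  L: turn left, now facing East
  F2: move forward 0/2 (blocked), now at (x=4, y=7)
  F4: move forward 0/4 (blocked), now at (x=4, y=7)
  L: turn left, now facing North
Final: (x=4, y=7), facing North

Answer: Final position: (x=4, y=7), facing North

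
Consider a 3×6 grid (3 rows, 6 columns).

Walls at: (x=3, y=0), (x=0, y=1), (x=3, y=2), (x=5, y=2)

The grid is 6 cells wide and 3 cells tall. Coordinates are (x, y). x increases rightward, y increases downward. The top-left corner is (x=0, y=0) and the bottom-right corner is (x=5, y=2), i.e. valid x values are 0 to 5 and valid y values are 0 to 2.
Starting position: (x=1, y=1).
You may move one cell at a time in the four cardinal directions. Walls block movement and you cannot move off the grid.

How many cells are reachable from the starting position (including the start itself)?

Answer: Reachable cells: 14

Derivation:
BFS flood-fill from (x=1, y=1):
  Distance 0: (x=1, y=1)
  Distance 1: (x=1, y=0), (x=2, y=1), (x=1, y=2)
  Distance 2: (x=0, y=0), (x=2, y=0), (x=3, y=1), (x=0, y=2), (x=2, y=2)
  Distance 3: (x=4, y=1)
  Distance 4: (x=4, y=0), (x=5, y=1), (x=4, y=2)
  Distance 5: (x=5, y=0)
Total reachable: 14 (grid has 14 open cells total)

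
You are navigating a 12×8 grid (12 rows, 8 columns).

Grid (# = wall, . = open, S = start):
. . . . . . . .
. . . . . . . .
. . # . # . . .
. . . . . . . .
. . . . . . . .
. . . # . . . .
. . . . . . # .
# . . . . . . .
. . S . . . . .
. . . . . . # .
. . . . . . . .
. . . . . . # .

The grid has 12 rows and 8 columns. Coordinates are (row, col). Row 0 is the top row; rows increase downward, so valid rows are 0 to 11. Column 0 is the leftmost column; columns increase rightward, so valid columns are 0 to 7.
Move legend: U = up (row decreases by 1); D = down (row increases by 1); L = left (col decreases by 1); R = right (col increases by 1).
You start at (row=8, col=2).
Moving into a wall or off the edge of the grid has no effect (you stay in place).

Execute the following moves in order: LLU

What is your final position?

Start: (row=8, col=2)
  L (left): (row=8, col=2) -> (row=8, col=1)
  L (left): (row=8, col=1) -> (row=8, col=0)
  U (up): blocked, stay at (row=8, col=0)
Final: (row=8, col=0)

Answer: Final position: (row=8, col=0)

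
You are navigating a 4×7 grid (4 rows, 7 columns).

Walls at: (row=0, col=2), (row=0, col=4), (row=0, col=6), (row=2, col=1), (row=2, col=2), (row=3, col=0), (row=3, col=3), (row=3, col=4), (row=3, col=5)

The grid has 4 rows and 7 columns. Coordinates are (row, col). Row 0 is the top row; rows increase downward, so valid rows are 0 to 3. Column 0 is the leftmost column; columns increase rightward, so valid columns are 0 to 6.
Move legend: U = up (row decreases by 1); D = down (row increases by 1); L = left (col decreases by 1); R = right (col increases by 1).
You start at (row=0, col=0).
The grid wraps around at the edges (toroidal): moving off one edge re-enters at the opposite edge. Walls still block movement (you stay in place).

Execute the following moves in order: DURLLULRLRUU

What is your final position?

Start: (row=0, col=0)
  D (down): (row=0, col=0) -> (row=1, col=0)
  U (up): (row=1, col=0) -> (row=0, col=0)
  R (right): (row=0, col=0) -> (row=0, col=1)
  L (left): (row=0, col=1) -> (row=0, col=0)
  L (left): blocked, stay at (row=0, col=0)
  U (up): blocked, stay at (row=0, col=0)
  L (left): blocked, stay at (row=0, col=0)
  R (right): (row=0, col=0) -> (row=0, col=1)
  L (left): (row=0, col=1) -> (row=0, col=0)
  R (right): (row=0, col=0) -> (row=0, col=1)
  U (up): (row=0, col=1) -> (row=3, col=1)
  U (up): blocked, stay at (row=3, col=1)
Final: (row=3, col=1)

Answer: Final position: (row=3, col=1)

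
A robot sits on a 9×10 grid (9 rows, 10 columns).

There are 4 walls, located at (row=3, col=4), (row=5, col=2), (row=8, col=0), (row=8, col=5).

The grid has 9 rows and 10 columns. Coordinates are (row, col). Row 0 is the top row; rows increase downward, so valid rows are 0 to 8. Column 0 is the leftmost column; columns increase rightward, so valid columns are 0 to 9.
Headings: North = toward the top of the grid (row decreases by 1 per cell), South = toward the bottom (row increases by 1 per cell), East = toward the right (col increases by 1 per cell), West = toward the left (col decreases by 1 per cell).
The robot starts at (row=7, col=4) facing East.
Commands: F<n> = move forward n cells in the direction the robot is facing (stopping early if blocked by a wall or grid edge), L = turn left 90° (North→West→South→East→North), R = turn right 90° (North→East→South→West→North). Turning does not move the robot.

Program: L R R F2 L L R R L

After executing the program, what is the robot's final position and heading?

Answer: Final position: (row=8, col=4), facing East

Derivation:
Start: (row=7, col=4), facing East
  L: turn left, now facing North
  R: turn right, now facing East
  R: turn right, now facing South
  F2: move forward 1/2 (blocked), now at (row=8, col=4)
  L: turn left, now facing East
  L: turn left, now facing North
  R: turn right, now facing East
  R: turn right, now facing South
  L: turn left, now facing East
Final: (row=8, col=4), facing East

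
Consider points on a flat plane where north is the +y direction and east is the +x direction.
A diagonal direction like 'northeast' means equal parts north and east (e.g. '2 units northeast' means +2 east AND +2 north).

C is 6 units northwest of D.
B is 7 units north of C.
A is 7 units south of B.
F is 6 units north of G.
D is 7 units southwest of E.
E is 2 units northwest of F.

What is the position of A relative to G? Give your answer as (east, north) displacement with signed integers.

Place G at the origin (east=0, north=0).
  F is 6 units north of G: delta (east=+0, north=+6); F at (east=0, north=6).
  E is 2 units northwest of F: delta (east=-2, north=+2); E at (east=-2, north=8).
  D is 7 units southwest of E: delta (east=-7, north=-7); D at (east=-9, north=1).
  C is 6 units northwest of D: delta (east=-6, north=+6); C at (east=-15, north=7).
  B is 7 units north of C: delta (east=+0, north=+7); B at (east=-15, north=14).
  A is 7 units south of B: delta (east=+0, north=-7); A at (east=-15, north=7).
Therefore A relative to G: (east=-15, north=7).

Answer: A is at (east=-15, north=7) relative to G.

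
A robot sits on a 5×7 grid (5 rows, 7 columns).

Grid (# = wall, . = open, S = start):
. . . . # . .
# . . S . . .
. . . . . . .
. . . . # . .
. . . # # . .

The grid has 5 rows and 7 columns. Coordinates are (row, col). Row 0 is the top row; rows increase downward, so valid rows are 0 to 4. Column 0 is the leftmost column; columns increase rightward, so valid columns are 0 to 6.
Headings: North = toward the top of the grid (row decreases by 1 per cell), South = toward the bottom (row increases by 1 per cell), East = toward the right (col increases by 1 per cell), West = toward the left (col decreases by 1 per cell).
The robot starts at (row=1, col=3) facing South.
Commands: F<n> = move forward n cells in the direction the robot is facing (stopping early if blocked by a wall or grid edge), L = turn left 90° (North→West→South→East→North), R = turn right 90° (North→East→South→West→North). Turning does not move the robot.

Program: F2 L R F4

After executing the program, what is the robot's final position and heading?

Start: (row=1, col=3), facing South
  F2: move forward 2, now at (row=3, col=3)
  L: turn left, now facing East
  R: turn right, now facing South
  F4: move forward 0/4 (blocked), now at (row=3, col=3)
Final: (row=3, col=3), facing South

Answer: Final position: (row=3, col=3), facing South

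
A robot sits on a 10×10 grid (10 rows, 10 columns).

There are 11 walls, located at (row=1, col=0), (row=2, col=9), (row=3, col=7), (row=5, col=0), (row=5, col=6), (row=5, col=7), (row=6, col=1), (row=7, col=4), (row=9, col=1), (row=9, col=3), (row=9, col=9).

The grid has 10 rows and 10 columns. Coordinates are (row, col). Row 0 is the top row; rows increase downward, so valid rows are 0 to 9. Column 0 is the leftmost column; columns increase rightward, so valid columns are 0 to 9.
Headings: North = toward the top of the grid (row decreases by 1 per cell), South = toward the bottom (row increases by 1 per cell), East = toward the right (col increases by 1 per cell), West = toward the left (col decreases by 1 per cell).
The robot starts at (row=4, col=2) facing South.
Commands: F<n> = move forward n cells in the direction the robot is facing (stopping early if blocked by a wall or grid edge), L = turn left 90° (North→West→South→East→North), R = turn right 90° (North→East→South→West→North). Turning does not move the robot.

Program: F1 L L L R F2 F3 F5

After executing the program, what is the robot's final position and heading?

Start: (row=4, col=2), facing South
  F1: move forward 1, now at (row=5, col=2)
  L: turn left, now facing East
  L: turn left, now facing North
  L: turn left, now facing West
  R: turn right, now facing North
  F2: move forward 2, now at (row=3, col=2)
  F3: move forward 3, now at (row=0, col=2)
  F5: move forward 0/5 (blocked), now at (row=0, col=2)
Final: (row=0, col=2), facing North

Answer: Final position: (row=0, col=2), facing North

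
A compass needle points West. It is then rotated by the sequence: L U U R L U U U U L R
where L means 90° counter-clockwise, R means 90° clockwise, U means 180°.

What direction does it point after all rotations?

Start: West
  L (left (90° counter-clockwise)) -> South
  U (U-turn (180°)) -> North
  U (U-turn (180°)) -> South
  R (right (90° clockwise)) -> West
  L (left (90° counter-clockwise)) -> South
  U (U-turn (180°)) -> North
  U (U-turn (180°)) -> South
  U (U-turn (180°)) -> North
  U (U-turn (180°)) -> South
  L (left (90° counter-clockwise)) -> East
  R (right (90° clockwise)) -> South
Final: South

Answer: Final heading: South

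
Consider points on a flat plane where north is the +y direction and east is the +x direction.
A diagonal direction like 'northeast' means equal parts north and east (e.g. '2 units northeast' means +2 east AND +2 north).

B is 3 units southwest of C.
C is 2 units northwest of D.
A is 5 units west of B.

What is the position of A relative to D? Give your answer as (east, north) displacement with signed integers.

Place D at the origin (east=0, north=0).
  C is 2 units northwest of D: delta (east=-2, north=+2); C at (east=-2, north=2).
  B is 3 units southwest of C: delta (east=-3, north=-3); B at (east=-5, north=-1).
  A is 5 units west of B: delta (east=-5, north=+0); A at (east=-10, north=-1).
Therefore A relative to D: (east=-10, north=-1).

Answer: A is at (east=-10, north=-1) relative to D.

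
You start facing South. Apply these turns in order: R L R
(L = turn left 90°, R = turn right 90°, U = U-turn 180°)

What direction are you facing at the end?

Answer: Final heading: West

Derivation:
Start: South
  R (right (90° clockwise)) -> West
  L (left (90° counter-clockwise)) -> South
  R (right (90° clockwise)) -> West
Final: West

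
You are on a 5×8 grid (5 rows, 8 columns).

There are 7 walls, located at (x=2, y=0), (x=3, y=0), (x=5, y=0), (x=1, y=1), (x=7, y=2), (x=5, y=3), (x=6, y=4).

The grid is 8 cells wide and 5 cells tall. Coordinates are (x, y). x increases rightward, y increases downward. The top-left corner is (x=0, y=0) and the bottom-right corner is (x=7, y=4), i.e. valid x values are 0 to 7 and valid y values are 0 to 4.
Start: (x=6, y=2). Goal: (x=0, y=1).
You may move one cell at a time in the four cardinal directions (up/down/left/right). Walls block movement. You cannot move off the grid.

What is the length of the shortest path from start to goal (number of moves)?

Answer: Shortest path length: 7

Derivation:
BFS from (x=6, y=2) until reaching (x=0, y=1):
  Distance 0: (x=6, y=2)
  Distance 1: (x=6, y=1), (x=5, y=2), (x=6, y=3)
  Distance 2: (x=6, y=0), (x=5, y=1), (x=7, y=1), (x=4, y=2), (x=7, y=3)
  Distance 3: (x=7, y=0), (x=4, y=1), (x=3, y=2), (x=4, y=3), (x=7, y=4)
  Distance 4: (x=4, y=0), (x=3, y=1), (x=2, y=2), (x=3, y=3), (x=4, y=4)
  Distance 5: (x=2, y=1), (x=1, y=2), (x=2, y=3), (x=3, y=4), (x=5, y=4)
  Distance 6: (x=0, y=2), (x=1, y=3), (x=2, y=4)
  Distance 7: (x=0, y=1), (x=0, y=3), (x=1, y=4)  <- goal reached here
One shortest path (7 moves): (x=6, y=2) -> (x=5, y=2) -> (x=4, y=2) -> (x=3, y=2) -> (x=2, y=2) -> (x=1, y=2) -> (x=0, y=2) -> (x=0, y=1)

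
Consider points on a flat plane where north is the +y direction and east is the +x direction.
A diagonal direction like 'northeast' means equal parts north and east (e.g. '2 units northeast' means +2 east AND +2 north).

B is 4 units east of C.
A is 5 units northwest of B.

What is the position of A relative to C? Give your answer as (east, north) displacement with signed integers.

Answer: A is at (east=-1, north=5) relative to C.

Derivation:
Place C at the origin (east=0, north=0).
  B is 4 units east of C: delta (east=+4, north=+0); B at (east=4, north=0).
  A is 5 units northwest of B: delta (east=-5, north=+5); A at (east=-1, north=5).
Therefore A relative to C: (east=-1, north=5).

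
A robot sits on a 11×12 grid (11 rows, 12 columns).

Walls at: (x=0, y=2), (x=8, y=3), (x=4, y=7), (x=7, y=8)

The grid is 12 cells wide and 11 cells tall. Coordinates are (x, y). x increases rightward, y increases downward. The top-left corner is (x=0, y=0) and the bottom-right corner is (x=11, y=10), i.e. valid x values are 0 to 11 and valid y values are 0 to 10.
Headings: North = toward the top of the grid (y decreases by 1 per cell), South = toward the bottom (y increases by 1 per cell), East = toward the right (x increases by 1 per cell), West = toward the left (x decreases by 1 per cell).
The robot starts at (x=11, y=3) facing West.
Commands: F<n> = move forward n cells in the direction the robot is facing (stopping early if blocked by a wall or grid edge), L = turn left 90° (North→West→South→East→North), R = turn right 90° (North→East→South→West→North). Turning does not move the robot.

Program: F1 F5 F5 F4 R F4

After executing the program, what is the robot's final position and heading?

Start: (x=11, y=3), facing West
  F1: move forward 1, now at (x=10, y=3)
  F5: move forward 1/5 (blocked), now at (x=9, y=3)
  F5: move forward 0/5 (blocked), now at (x=9, y=3)
  F4: move forward 0/4 (blocked), now at (x=9, y=3)
  R: turn right, now facing North
  F4: move forward 3/4 (blocked), now at (x=9, y=0)
Final: (x=9, y=0), facing North

Answer: Final position: (x=9, y=0), facing North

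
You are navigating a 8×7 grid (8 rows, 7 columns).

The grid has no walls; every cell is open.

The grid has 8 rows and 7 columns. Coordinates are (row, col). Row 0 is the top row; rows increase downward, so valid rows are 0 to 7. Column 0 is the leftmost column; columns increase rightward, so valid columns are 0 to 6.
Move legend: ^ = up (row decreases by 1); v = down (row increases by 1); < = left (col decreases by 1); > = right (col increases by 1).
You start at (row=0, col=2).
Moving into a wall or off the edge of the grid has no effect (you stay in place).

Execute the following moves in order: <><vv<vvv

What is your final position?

Start: (row=0, col=2)
  < (left): (row=0, col=2) -> (row=0, col=1)
  > (right): (row=0, col=1) -> (row=0, col=2)
  < (left): (row=0, col=2) -> (row=0, col=1)
  v (down): (row=0, col=1) -> (row=1, col=1)
  v (down): (row=1, col=1) -> (row=2, col=1)
  < (left): (row=2, col=1) -> (row=2, col=0)
  v (down): (row=2, col=0) -> (row=3, col=0)
  v (down): (row=3, col=0) -> (row=4, col=0)
  v (down): (row=4, col=0) -> (row=5, col=0)
Final: (row=5, col=0)

Answer: Final position: (row=5, col=0)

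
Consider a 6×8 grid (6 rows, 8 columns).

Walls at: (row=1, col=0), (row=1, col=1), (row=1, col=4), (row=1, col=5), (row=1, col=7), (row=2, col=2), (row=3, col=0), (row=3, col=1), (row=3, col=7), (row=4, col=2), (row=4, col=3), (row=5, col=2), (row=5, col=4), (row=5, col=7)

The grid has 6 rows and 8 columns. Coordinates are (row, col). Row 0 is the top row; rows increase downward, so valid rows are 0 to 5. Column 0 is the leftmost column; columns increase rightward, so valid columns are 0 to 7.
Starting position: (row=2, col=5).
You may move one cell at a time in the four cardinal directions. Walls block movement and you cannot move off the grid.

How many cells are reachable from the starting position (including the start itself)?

BFS flood-fill from (row=2, col=5):
  Distance 0: (row=2, col=5)
  Distance 1: (row=2, col=4), (row=2, col=6), (row=3, col=5)
  Distance 2: (row=1, col=6), (row=2, col=3), (row=2, col=7), (row=3, col=4), (row=3, col=6), (row=4, col=5)
  Distance 3: (row=0, col=6), (row=1, col=3), (row=3, col=3), (row=4, col=4), (row=4, col=6), (row=5, col=5)
  Distance 4: (row=0, col=3), (row=0, col=5), (row=0, col=7), (row=1, col=2), (row=3, col=2), (row=4, col=7), (row=5, col=6)
  Distance 5: (row=0, col=2), (row=0, col=4)
  Distance 6: (row=0, col=1)
  Distance 7: (row=0, col=0)
Total reachable: 27 (grid has 34 open cells total)

Answer: Reachable cells: 27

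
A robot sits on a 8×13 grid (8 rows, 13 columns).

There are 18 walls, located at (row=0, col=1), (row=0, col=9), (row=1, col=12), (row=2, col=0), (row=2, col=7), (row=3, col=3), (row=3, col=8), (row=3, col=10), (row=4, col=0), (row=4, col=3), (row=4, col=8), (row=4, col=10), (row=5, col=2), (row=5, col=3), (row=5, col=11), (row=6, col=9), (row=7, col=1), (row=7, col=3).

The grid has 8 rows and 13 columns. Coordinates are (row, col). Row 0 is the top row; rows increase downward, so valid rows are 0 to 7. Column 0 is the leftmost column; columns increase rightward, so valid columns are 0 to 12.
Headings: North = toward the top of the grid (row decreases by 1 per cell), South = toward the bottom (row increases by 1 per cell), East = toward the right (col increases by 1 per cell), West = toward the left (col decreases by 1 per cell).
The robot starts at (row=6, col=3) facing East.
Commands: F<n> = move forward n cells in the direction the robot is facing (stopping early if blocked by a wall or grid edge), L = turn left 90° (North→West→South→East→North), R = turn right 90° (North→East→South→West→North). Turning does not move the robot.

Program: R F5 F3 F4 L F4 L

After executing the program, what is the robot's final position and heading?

Start: (row=6, col=3), facing East
  R: turn right, now facing South
  F5: move forward 0/5 (blocked), now at (row=6, col=3)
  F3: move forward 0/3 (blocked), now at (row=6, col=3)
  F4: move forward 0/4 (blocked), now at (row=6, col=3)
  L: turn left, now facing East
  F4: move forward 4, now at (row=6, col=7)
  L: turn left, now facing North
Final: (row=6, col=7), facing North

Answer: Final position: (row=6, col=7), facing North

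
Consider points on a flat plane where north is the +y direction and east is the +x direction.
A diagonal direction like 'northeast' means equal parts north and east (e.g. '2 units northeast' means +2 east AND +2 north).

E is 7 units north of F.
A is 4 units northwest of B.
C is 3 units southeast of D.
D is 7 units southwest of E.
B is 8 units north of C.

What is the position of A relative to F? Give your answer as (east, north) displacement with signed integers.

Answer: A is at (east=-8, north=9) relative to F.

Derivation:
Place F at the origin (east=0, north=0).
  E is 7 units north of F: delta (east=+0, north=+7); E at (east=0, north=7).
  D is 7 units southwest of E: delta (east=-7, north=-7); D at (east=-7, north=0).
  C is 3 units southeast of D: delta (east=+3, north=-3); C at (east=-4, north=-3).
  B is 8 units north of C: delta (east=+0, north=+8); B at (east=-4, north=5).
  A is 4 units northwest of B: delta (east=-4, north=+4); A at (east=-8, north=9).
Therefore A relative to F: (east=-8, north=9).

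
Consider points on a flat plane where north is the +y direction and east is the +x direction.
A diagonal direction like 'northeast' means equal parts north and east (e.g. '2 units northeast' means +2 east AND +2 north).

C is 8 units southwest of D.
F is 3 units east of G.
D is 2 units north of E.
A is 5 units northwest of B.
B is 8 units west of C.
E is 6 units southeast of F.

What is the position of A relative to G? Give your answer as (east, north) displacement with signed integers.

Place G at the origin (east=0, north=0).
  F is 3 units east of G: delta (east=+3, north=+0); F at (east=3, north=0).
  E is 6 units southeast of F: delta (east=+6, north=-6); E at (east=9, north=-6).
  D is 2 units north of E: delta (east=+0, north=+2); D at (east=9, north=-4).
  C is 8 units southwest of D: delta (east=-8, north=-8); C at (east=1, north=-12).
  B is 8 units west of C: delta (east=-8, north=+0); B at (east=-7, north=-12).
  A is 5 units northwest of B: delta (east=-5, north=+5); A at (east=-12, north=-7).
Therefore A relative to G: (east=-12, north=-7).

Answer: A is at (east=-12, north=-7) relative to G.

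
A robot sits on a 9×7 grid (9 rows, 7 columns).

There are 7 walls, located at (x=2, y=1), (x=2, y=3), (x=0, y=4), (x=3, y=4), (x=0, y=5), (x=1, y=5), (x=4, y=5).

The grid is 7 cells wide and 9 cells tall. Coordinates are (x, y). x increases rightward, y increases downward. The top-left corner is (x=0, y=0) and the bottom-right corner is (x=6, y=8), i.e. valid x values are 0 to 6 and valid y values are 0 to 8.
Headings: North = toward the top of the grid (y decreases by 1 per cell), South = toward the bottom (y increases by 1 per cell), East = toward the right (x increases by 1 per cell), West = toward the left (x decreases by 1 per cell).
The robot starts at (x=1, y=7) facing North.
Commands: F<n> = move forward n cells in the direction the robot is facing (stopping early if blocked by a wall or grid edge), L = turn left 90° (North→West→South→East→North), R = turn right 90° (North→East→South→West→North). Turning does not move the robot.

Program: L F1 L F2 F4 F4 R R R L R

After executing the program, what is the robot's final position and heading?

Start: (x=1, y=7), facing North
  L: turn left, now facing West
  F1: move forward 1, now at (x=0, y=7)
  L: turn left, now facing South
  F2: move forward 1/2 (blocked), now at (x=0, y=8)
  F4: move forward 0/4 (blocked), now at (x=0, y=8)
  F4: move forward 0/4 (blocked), now at (x=0, y=8)
  R: turn right, now facing West
  R: turn right, now facing North
  R: turn right, now facing East
  L: turn left, now facing North
  R: turn right, now facing East
Final: (x=0, y=8), facing East

Answer: Final position: (x=0, y=8), facing East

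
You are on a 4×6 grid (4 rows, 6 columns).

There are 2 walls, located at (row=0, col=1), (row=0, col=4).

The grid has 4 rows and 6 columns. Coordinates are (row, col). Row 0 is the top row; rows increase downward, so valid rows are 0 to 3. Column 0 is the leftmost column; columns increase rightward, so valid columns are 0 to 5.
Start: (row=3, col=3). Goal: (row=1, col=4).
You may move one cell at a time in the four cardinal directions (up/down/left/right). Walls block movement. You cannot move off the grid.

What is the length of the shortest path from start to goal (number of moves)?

BFS from (row=3, col=3) until reaching (row=1, col=4):
  Distance 0: (row=3, col=3)
  Distance 1: (row=2, col=3), (row=3, col=2), (row=3, col=4)
  Distance 2: (row=1, col=3), (row=2, col=2), (row=2, col=4), (row=3, col=1), (row=3, col=5)
  Distance 3: (row=0, col=3), (row=1, col=2), (row=1, col=4), (row=2, col=1), (row=2, col=5), (row=3, col=0)  <- goal reached here
One shortest path (3 moves): (row=3, col=3) -> (row=3, col=4) -> (row=2, col=4) -> (row=1, col=4)

Answer: Shortest path length: 3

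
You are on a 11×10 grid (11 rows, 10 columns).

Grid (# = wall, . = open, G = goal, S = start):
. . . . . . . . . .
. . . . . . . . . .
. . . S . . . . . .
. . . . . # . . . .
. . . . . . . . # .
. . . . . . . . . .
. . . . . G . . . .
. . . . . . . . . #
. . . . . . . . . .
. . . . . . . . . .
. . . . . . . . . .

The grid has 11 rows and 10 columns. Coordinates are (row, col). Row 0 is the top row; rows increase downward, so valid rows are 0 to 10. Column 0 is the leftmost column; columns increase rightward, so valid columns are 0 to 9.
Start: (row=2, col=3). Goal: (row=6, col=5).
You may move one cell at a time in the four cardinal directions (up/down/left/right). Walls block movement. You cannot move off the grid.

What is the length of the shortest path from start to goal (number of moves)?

Answer: Shortest path length: 6

Derivation:
BFS from (row=2, col=3) until reaching (row=6, col=5):
  Distance 0: (row=2, col=3)
  Distance 1: (row=1, col=3), (row=2, col=2), (row=2, col=4), (row=3, col=3)
  Distance 2: (row=0, col=3), (row=1, col=2), (row=1, col=4), (row=2, col=1), (row=2, col=5), (row=3, col=2), (row=3, col=4), (row=4, col=3)
  Distance 3: (row=0, col=2), (row=0, col=4), (row=1, col=1), (row=1, col=5), (row=2, col=0), (row=2, col=6), (row=3, col=1), (row=4, col=2), (row=4, col=4), (row=5, col=3)
  Distance 4: (row=0, col=1), (row=0, col=5), (row=1, col=0), (row=1, col=6), (row=2, col=7), (row=3, col=0), (row=3, col=6), (row=4, col=1), (row=4, col=5), (row=5, col=2), (row=5, col=4), (row=6, col=3)
  Distance 5: (row=0, col=0), (row=0, col=6), (row=1, col=7), (row=2, col=8), (row=3, col=7), (row=4, col=0), (row=4, col=6), (row=5, col=1), (row=5, col=5), (row=6, col=2), (row=6, col=4), (row=7, col=3)
  Distance 6: (row=0, col=7), (row=1, col=8), (row=2, col=9), (row=3, col=8), (row=4, col=7), (row=5, col=0), (row=5, col=6), (row=6, col=1), (row=6, col=5), (row=7, col=2), (row=7, col=4), (row=8, col=3)  <- goal reached here
One shortest path (6 moves): (row=2, col=3) -> (row=2, col=4) -> (row=3, col=4) -> (row=4, col=4) -> (row=4, col=5) -> (row=5, col=5) -> (row=6, col=5)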